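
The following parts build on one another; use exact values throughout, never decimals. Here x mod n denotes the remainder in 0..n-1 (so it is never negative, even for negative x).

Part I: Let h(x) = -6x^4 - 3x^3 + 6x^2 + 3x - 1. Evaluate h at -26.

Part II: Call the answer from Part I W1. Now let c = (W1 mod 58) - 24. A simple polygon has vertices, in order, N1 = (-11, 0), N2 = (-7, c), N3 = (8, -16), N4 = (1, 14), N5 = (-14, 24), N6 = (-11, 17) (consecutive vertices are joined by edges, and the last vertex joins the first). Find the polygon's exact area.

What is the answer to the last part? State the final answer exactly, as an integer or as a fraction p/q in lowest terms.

Part I: -6*(-26)^4 - 3*(-26)^3 + 6*(-26)^2 + 3*(-26)^1 - 1 = (-2741856) + (52728) + (4056) + (-78) + (-1) = -2685151; answer -2685151
Part II: W1 = -2685151; c = -7; cross terms: (-11*-7 - -7*0)=77, (-7*-16 - 8*-7)=168, (8*14 - 1*-16)=128, (1*24 - -14*14)=220, (-14*17 - -11*24)=26, (-11*0 - -11*17)=187; twice the area = |806| = 806; area = 403; answer 403

403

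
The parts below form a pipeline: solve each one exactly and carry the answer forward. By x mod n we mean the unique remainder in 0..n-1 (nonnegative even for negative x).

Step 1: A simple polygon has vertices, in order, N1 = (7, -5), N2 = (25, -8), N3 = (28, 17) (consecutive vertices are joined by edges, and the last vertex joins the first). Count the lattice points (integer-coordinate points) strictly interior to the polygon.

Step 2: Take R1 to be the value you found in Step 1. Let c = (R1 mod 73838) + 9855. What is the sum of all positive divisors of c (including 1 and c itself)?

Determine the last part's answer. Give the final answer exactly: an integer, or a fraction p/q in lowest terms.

Step 1: cross terms: (7*-8 - 25*-5)=69, (25*17 - 28*-8)=649, (28*-5 - 7*17)=-259; twice the area = |459| = 459; area = 459/2; boundary points = 3 + 1 + 1 = 5; strictly interior points = area - boundary/2 + 1 = 228; answer 228
Step 2: R1 = 228; c = 10083; 10083 = 3 * 3361; sigma = (1 + 3) * (1 + 3361) = 4 * 3362 = 13448; answer 13448

13448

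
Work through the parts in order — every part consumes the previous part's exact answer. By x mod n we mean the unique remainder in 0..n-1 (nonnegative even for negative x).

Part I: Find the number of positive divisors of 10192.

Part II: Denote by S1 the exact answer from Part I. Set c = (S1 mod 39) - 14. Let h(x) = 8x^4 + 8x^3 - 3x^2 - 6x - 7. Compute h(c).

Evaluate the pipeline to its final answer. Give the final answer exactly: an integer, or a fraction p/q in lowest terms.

556185

Part I: 10192 = 2^4 * 7^2 * 13; number of divisors = (4+1) * (2+1) * (1+1) = 30; answer 30
Part II: S1 = 30; c = 16; 8*(16)^4 + 8*(16)^3 - 3*(16)^2 - 6*(16)^1 - 7 = (524288) + (32768) + (-768) + (-96) + (-7) = 556185; answer 556185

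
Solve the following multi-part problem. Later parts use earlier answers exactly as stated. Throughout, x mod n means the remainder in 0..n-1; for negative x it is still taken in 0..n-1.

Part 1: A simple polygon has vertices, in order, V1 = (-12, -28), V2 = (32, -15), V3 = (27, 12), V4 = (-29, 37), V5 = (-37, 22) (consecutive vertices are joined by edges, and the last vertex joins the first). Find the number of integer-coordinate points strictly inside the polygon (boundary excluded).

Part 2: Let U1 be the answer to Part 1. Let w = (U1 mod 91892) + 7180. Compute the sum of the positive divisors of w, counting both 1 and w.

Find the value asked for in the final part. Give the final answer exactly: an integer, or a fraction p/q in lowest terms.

17136

Part 1: cross terms: (-12*-15 - 32*-28)=1076, (32*12 - 27*-15)=789, (27*37 - -29*12)=1347, (-29*22 - -37*37)=731, (-37*-28 - -12*22)=1300; twice the area = |5243| = 5243; area = 5243/2; boundary points = 1 + 1 + 1 + 1 + 25 = 29; strictly interior points = area - boundary/2 + 1 = 2608; answer 2608
Part 2: U1 = 2608; w = 9788; 9788 = 2^2 * 2447; sigma = (1 + 2 + 4) * (1 + 2447) = 7 * 2448 = 17136; answer 17136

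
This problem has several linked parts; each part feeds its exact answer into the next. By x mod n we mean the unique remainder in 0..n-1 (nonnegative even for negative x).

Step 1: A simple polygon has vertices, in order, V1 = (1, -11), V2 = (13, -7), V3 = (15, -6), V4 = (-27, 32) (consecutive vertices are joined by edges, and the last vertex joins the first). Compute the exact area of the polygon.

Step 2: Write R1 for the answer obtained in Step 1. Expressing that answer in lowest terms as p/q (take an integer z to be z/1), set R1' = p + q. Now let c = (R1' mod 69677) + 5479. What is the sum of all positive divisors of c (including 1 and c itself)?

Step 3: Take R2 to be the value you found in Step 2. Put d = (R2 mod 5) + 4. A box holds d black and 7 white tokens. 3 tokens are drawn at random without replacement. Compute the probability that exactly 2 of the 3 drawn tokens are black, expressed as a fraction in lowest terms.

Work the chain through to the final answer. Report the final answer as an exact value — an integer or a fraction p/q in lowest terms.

21/52

Step 1: cross terms: (1*-7 - 13*-11)=136, (13*-6 - 15*-7)=27, (15*32 - -27*-6)=318, (-27*-11 - 1*32)=265; twice the area = |746| = 746; area = 373; answer 373
Step 2: R1 = 373; threaded value p + q = 374; c = 5853; 5853 = 3 * 1951; sigma = (1 + 3) * (1 + 1951) = 4 * 1952 = 7808; answer 7808
Step 3: R2 = 7808; d = 7; total draws C(14,3) = 364; favorable C(7,2)*C(7,1) = 147; P = 21/52; answer 21/52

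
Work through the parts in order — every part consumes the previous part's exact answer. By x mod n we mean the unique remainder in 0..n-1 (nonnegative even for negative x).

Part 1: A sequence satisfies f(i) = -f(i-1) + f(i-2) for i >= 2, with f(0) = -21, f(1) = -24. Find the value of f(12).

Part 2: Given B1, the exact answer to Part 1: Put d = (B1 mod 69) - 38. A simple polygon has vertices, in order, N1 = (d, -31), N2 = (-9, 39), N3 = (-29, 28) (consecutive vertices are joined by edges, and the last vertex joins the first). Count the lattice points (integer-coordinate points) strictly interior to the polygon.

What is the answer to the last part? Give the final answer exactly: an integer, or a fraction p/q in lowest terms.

540

Part 1: f(2) = -1*(-24) + 1*(-21) = 3; iterating: f(2)=3, f(3)=-27, f(4)=30, f(5)=-57, f(6)=87, f(7)=-144, f(8)=231, f(9)=-375, f(10)=606, f(11)=-981, f(12)=1587; answer 1587
Part 2: B1 = 1587; d = -38; cross terms: (-38*39 - -9*-31)=-1761, (-9*28 - -29*39)=879, (-29*-31 - -38*28)=1963; twice the area = |1081| = 1081; area = 1081/2; boundary points = 1 + 1 + 1 = 3; strictly interior points = area - boundary/2 + 1 = 540; answer 540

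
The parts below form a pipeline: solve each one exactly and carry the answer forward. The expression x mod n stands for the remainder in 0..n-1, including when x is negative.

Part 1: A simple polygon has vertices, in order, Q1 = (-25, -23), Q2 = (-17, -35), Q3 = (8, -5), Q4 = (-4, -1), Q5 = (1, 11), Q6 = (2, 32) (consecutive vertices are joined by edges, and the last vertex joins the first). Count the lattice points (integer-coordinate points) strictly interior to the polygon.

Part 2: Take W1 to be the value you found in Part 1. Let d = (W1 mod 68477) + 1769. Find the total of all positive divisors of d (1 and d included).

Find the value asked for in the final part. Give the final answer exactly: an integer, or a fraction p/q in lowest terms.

Part 1: cross terms: (-25*-35 - -17*-23)=484, (-17*-5 - 8*-35)=365, (8*-1 - -4*-5)=-28, (-4*11 - 1*-1)=-43, (1*32 - 2*11)=10, (2*-23 - -25*32)=754; twice the area = |1542| = 1542; area = 771; boundary points = 4 + 5 + 4 + 1 + 1 + 1 = 16; strictly interior points = area - boundary/2 + 1 = 764; answer 764
Part 2: W1 = 764; d = 2533; 2533 = 17 * 149; sigma = (1 + 17) * (1 + 149) = 18 * 150 = 2700; answer 2700

2700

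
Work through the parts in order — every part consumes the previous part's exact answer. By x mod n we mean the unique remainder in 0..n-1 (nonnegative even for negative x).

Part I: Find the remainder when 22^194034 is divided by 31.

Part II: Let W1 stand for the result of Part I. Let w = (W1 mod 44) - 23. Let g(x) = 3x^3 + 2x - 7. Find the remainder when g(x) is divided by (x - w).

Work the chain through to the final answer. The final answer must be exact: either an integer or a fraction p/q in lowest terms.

Part I: squarings mod 31: 22^1=22, 22^2=19, 22^4=20, 22^8=28, 22^16=9, 22^32=19, 22^64=20, 22^128=28, 22^256=9, 22^512=19, 22^1024=20, 22^2048=28, 22^4096=9, 22^8192=19, 22^16384=20, 22^32768=28, 22^65536=9, 22^131072=19; 22^194034 = 22^2 * 22^16 * 22^32 * 22^64 * 22^128 * 22^256 * 22^1024 * 22^4096 * 22^8192 * 22^16384 * 22^32768 * 22^131072 = 4 (mod 31); answer 4
Part II: W1 = 4; w = -19; remainder = value at the root: 3*(-19)^3 + 2*(-19)^1 - 7 = (-20577) + (-38) + (-7) = -20622; answer -20622

-20622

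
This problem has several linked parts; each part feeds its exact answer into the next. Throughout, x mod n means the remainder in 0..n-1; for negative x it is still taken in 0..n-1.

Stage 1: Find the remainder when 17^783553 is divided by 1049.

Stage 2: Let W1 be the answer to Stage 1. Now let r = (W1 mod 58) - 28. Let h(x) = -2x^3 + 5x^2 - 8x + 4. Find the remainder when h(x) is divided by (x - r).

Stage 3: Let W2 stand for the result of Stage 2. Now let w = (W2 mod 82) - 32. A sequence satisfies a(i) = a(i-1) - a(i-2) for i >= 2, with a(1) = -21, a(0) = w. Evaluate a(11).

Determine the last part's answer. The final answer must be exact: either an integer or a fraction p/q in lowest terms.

70

Stage 1: squarings mod 1049: 17^1=17, 17^2=289, 17^4=650, 17^8=802, 17^16=167, 17^32=615, 17^64=585, 17^128=251, 17^256=61, 17^512=574, 17^1024=90, 17^2048=757, 17^4096=295, 17^8192=1007, 17^16384=715, 17^32768=362, 17^65536=968, 17^131072=267, 17^262144=1006, 17^524288=800; 17^783553 = 17^1 * 17^64 * 17^128 * 17^1024 * 17^4096 * 17^8192 * 17^16384 * 17^32768 * 17^65536 * 17^131072 * 17^524288 = 151 (mod 1049); answer 151
Stage 2: W1 = 151; r = 7; remainder = value at the root: -2*(7)^3 + 5*(7)^2 - 8*(7)^1 + 4 = (-686) + (245) + (-56) + (4) = -493; answer -493
Stage 3: W2 = -493; w = 49; a(2) = 1*(-21) - 1*(49) = -70; iterating: a(2)=-70, a(3)=-49, a(4)=21, a(5)=70, a(6)=49, a(7)=-21, a(8)=-70, a(9)=-49, a(10)=21, a(11)=70; answer 70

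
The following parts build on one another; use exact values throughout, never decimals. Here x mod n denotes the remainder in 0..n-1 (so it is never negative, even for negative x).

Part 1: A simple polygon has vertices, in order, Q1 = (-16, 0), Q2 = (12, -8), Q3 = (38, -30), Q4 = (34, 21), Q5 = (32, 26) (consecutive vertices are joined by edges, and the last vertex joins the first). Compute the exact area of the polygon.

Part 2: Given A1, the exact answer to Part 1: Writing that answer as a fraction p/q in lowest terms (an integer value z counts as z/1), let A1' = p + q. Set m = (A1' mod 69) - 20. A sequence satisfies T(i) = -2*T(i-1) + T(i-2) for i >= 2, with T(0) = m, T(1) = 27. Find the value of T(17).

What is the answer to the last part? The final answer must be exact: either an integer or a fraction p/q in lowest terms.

Part 1: cross terms: (-16*-8 - 12*0)=128, (12*-30 - 38*-8)=-56, (38*21 - 34*-30)=1818, (34*26 - 32*21)=212, (32*0 - -16*26)=416; twice the area = |2518| = 2518; area = 1259; answer 1259
Part 2: A1 = 1259; threaded value p + q = 1260; m = -2; T(2) = -2*(27) + 1*(-2) = -56; iterating: T(2)=-56, T(3)=139, T(4)=-334, T(5)=807, T(6)=-1948, T(7)=4703, T(8)=-11354, T(9)=27411, T(10)=-66176, T(11)=159763, T(12)=-385702, T(13)=931167, T(14)=-2248036, T(15)=5427239, T(16)=-13102514, T(17)=31632267; answer 31632267

31632267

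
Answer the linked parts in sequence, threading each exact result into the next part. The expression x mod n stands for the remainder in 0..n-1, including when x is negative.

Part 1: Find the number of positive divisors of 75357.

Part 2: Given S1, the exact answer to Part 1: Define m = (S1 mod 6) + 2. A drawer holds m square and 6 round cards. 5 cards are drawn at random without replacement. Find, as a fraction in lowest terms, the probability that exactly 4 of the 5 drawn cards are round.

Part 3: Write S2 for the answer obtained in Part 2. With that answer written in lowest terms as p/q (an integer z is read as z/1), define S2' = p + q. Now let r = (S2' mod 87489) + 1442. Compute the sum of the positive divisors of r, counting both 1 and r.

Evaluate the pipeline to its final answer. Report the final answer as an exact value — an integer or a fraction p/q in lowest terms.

2576

Part 1: 75357 = 3^3 * 2791; number of divisors = (3+1) * (1+1) = 8; answer 8
Part 2: S1 = 8; m = 4; total draws C(10,5) = 252; favorable C(6,4)*C(4,1) = 60; P = 5/21; answer 5/21
Part 3: S2 = 5/21; threaded value p + q = 26; r = 1468; 1468 = 2^2 * 367; sigma = (1 + 2 + 4) * (1 + 367) = 7 * 368 = 2576; answer 2576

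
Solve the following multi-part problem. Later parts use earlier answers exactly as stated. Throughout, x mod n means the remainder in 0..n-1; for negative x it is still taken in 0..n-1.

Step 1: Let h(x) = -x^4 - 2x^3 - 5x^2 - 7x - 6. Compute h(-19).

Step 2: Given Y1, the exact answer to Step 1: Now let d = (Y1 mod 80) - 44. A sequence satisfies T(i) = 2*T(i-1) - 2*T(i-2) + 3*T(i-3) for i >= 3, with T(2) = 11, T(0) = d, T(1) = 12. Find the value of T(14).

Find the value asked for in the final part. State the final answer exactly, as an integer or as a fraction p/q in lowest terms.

Step 1: -1*(-19)^4 - 2*(-19)^3 - 5*(-19)^2 - 7*(-19)^1 - 6 = (-130321) + (13718) + (-1805) + (133) + (-6) = -118281; answer -118281
Step 2: Y1 = -118281; d = -5; T(3) = 2*(11) - 2*(12) + 3*(-5) = -17; iterating: T(3)=-17, T(4)=-20, T(5)=27, T(6)=43, T(7)=-28, T(8)=-61, T(9)=63, T(10)=164, T(11)=19, T(12)=-101, T(13)=252, T(14)=763; answer 763

763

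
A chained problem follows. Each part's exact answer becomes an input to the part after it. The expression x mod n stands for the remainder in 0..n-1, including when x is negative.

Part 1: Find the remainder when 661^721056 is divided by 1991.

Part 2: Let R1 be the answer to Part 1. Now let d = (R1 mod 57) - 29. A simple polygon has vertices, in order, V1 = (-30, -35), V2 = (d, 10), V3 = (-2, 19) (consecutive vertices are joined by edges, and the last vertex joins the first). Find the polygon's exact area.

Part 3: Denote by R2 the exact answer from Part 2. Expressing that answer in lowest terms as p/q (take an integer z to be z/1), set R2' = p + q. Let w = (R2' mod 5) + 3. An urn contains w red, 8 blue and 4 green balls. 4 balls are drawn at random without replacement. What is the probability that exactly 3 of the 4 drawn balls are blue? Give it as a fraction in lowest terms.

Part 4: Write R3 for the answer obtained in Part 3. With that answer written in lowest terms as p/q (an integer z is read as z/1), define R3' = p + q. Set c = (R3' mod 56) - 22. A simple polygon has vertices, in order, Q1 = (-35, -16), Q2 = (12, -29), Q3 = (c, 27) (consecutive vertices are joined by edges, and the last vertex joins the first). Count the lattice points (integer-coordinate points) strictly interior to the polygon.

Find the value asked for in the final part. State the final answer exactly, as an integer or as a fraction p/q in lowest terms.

1176

Part 1: squarings mod 1991: 661^1=661, 661^2=892, 661^4=1255, 661^8=144, 661^16=826, 661^32=1354, 661^64=1596, 661^128=727, 661^256=914, 661^512=1167, 661^1024=45, 661^2048=34, 661^4096=1156, 661^8192=375, 661^16384=1255, 661^32768=144, 661^65536=826, 661^131072=1354, 661^262144=1596, 661^524288=727; 661^721056 = 661^32 * 661^128 * 661^65536 * 661^131072 * 661^524288 = 1200 (mod 1991); answer 1200
Part 2: R1 = 1200; d = -26; cross terms: (-30*10 - -26*-35)=-1210, (-26*19 - -2*10)=-474, (-2*-35 - -30*19)=640; twice the area = |-1044| = 1044; area = 522; answer 522
Part 3: R2 = 522; threaded value p + q = 523; w = 6; total draws C(18,4) = 3060; favorable C(8,3)*C(10,1) = 560; P = 28/153; answer 28/153
Part 4: R3 = 28/153; threaded value p + q = 181; c = -9; cross terms: (-35*-29 - 12*-16)=1207, (12*27 - -9*-29)=63, (-9*-16 - -35*27)=1089; twice the area = |2359| = 2359; area = 2359/2; boundary points = 1 + 7 + 1 = 9; strictly interior points = area - boundary/2 + 1 = 1176; answer 1176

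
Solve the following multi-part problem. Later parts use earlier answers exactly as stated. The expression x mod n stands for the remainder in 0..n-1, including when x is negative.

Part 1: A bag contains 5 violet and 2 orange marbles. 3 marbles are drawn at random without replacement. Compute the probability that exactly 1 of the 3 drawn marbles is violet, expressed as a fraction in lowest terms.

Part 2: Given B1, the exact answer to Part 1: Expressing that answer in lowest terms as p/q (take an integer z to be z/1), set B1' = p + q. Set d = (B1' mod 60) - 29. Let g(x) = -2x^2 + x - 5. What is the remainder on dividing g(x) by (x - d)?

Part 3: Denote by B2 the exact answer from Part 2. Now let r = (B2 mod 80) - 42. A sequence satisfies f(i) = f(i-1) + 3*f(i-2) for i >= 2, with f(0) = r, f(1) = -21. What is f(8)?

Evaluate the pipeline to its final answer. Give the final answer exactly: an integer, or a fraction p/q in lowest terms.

-1647

Part 1: total draws C(7,3) = 35; favorable C(5,1)*C(2,2) = 5; P = 1/7; answer 1/7
Part 2: B1 = 1/7; threaded value p + q = 8; d = -21; remainder = value at the root: -2*(-21)^2 + 1*(-21)^1 - 5 = (-882) + (-21) + (-5) = -908; answer -908
Part 3: B2 = -908; r = 10; f(2) = 1*(-21) + 3*(10) = 9; iterating: f(2)=9, f(3)=-54, f(4)=-27, f(5)=-189, f(6)=-270, f(7)=-837, f(8)=-1647; answer -1647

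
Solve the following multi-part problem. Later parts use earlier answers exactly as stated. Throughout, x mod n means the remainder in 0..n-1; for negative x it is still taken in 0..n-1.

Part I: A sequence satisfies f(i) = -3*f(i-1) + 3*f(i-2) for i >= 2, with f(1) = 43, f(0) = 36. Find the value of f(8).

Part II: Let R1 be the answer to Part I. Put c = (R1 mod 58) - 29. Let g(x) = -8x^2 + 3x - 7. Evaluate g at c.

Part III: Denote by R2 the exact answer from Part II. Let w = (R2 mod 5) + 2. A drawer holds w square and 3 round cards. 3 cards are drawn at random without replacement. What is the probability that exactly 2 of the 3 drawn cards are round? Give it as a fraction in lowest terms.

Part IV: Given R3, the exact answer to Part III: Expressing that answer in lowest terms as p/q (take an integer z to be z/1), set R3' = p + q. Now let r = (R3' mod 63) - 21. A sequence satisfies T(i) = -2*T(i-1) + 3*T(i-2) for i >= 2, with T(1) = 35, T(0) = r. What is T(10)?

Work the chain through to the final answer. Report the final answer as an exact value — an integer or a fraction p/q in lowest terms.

-708589

Part I: f(2) = -3*(43) + 3*(36) = -21; iterating: f(2)=-21, f(3)=192, f(4)=-639, f(5)=2493, f(6)=-9396, f(7)=35667, f(8)=-135189; answer -135189
Part II: R1 = -135189; c = -20; -8*(-20)^2 + 3*(-20)^1 - 7 = (-3200) + (-60) + (-7) = -3267; answer -3267
Part III: R2 = -3267; w = 5; total draws C(8,3) = 56; favorable C(3,2)*C(5,1) = 15; P = 15/56; answer 15/56
Part IV: R3 = 15/56; threaded value p + q = 71; r = -13; T(2) = -2*(35) + 3*(-13) = -109; iterating: T(2)=-109, T(3)=323, T(4)=-973, T(5)=2915, T(6)=-8749, T(7)=26243, T(8)=-78733, T(9)=236195, T(10)=-708589; answer -708589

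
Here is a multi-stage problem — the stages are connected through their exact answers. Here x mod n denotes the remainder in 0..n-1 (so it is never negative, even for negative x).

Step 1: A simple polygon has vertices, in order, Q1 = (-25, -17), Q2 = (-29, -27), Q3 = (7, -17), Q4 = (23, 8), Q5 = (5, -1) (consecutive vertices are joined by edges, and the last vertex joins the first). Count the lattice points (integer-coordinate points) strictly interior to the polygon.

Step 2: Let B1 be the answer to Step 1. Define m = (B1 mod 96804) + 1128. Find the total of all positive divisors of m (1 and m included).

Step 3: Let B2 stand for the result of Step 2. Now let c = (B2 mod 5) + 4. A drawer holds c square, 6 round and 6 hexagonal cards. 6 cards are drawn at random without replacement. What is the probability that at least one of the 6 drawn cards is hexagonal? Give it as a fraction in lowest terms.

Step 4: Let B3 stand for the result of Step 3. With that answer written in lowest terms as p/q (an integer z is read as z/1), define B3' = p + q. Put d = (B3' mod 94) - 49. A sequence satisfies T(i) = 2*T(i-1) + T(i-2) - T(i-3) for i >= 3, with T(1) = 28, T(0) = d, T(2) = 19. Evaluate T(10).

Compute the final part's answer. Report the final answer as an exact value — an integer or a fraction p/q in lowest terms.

Step 1: cross terms: (-25*-27 - -29*-17)=182, (-29*-17 - 7*-27)=682, (7*8 - 23*-17)=447, (23*-1 - 5*8)=-63, (5*-17 - -25*-1)=-110; twice the area = |1138| = 1138; area = 569; boundary points = 2 + 2 + 1 + 9 + 2 = 16; strictly interior points = area - boundary/2 + 1 = 562; answer 562
Step 2: B1 = 562; m = 1690; 1690 = 2 * 5 * 13^2; sigma = (1 + 2) * (1 + 5) * (1 + 13 + 169) = 3 * 6 * 183 = 3294; answer 3294
Step 3: B2 = 3294; c = 8; total draws C(20,6) = 38760; complement C(14,6) = 3003; favorable 38760 - 3003 = 35757; P = 11919/12920; answer 11919/12920
Step 4: B3 = 11919/12920; threaded value p + q = 24839; d = -26; T(3) = 2*(19) + 1*(28) - 1*(-26) = 92; iterating: T(3)=92, T(4)=175, T(5)=423, T(6)=929, T(7)=2106, T(8)=4718, T(9)=10613, T(10)=23838; answer 23838

23838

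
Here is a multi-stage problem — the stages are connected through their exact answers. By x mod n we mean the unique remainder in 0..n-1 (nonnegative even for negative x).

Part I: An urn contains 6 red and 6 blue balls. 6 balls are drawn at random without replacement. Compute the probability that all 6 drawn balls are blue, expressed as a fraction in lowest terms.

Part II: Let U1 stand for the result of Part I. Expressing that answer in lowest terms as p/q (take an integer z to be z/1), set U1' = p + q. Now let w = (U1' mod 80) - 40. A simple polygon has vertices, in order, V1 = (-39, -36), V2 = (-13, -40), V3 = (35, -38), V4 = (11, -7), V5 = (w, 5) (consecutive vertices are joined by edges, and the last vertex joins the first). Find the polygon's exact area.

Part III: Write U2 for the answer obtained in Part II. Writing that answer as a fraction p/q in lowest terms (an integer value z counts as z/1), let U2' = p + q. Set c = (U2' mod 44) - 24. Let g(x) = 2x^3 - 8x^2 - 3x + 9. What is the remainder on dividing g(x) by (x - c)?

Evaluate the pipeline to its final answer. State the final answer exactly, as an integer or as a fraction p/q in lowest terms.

Part I: total draws C(12,6) = 924; favorable C(6,6) = 1; P = 1/924; answer 1/924
Part II: U1 = 1/924; threaded value p + q = 925; w = 5; cross terms: (-39*-40 - -13*-36)=1092, (-13*-38 - 35*-40)=1894, (35*-7 - 11*-38)=173, (11*5 - 5*-7)=90, (5*-36 - -39*5)=15; twice the area = |3264| = 3264; area = 1632; answer 1632
Part III: U2 = 1632; threaded value p + q = 1633; c = -19; remainder = value at the root: 2*(-19)^3 - 8*(-19)^2 - 3*(-19)^1 + 9 = (-13718) + (-2888) + (57) + (9) = -16540; answer -16540

-16540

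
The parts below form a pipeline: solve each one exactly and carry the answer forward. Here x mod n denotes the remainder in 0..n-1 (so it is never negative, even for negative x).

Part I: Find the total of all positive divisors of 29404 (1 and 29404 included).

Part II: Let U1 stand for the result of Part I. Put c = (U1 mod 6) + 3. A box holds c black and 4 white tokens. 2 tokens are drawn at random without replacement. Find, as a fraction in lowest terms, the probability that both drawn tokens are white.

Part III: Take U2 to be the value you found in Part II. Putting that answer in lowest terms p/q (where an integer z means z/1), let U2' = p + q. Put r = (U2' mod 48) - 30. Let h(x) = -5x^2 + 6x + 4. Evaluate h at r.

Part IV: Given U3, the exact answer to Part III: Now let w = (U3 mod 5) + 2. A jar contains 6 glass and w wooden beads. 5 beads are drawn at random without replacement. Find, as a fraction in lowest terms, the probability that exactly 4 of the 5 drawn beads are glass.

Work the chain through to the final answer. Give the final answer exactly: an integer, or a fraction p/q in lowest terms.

Part I: 29404 = 2^2 * 7351; sigma = (1 + 2 + 4) * (1 + 7351) = 7 * 7352 = 51464; answer 51464
Part II: U1 = 51464; c = 5; total draws C(9,2) = 36; favorable C(4,2) = 6; P = 1/6; answer 1/6
Part III: U2 = 1/6; threaded value p + q = 7; r = -23; -5*(-23)^2 + 6*(-23)^1 + 4 = (-2645) + (-138) + (4) = -2779; answer -2779
Part IV: U3 = -2779; w = 3; total draws C(9,5) = 126; favorable C(6,4)*C(3,1) = 45; P = 5/14; answer 5/14

5/14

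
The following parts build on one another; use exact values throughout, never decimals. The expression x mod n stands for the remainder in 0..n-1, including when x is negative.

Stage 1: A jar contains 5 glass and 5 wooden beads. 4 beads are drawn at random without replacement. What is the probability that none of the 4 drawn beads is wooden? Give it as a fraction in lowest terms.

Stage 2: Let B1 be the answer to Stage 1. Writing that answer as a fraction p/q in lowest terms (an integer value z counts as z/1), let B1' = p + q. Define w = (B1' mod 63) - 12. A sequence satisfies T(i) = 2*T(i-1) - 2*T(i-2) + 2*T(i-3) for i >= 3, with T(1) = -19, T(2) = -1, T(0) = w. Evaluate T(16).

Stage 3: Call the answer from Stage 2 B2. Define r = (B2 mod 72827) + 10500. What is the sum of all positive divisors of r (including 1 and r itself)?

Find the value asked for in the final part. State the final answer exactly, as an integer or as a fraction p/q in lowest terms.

Stage 1: total draws C(10,4) = 210; favorable C(5,4) = 5; P = 1/42; answer 1/42
Stage 2: B1 = 1/42; threaded value p + q = 43; w = 31; T(3) = 2*(-1) - 2*(-19) + 2*(31) = 98; iterating: T(3)=98, T(4)=160, T(5)=122, T(6)=120, T(7)=316, T(8)=636, T(9)=880, T(10)=1120, T(11)=1752, T(12)=3024, T(13)=4784, T(14)=7024, T(15)=10528, T(16)=16576; answer 16576
Stage 3: B2 = 16576; r = 27076; 27076 = 2^2 * 7 * 967; sigma = (1 + 2 + 4) * (1 + 7) * (1 + 967) = 7 * 8 * 968 = 54208; answer 54208

54208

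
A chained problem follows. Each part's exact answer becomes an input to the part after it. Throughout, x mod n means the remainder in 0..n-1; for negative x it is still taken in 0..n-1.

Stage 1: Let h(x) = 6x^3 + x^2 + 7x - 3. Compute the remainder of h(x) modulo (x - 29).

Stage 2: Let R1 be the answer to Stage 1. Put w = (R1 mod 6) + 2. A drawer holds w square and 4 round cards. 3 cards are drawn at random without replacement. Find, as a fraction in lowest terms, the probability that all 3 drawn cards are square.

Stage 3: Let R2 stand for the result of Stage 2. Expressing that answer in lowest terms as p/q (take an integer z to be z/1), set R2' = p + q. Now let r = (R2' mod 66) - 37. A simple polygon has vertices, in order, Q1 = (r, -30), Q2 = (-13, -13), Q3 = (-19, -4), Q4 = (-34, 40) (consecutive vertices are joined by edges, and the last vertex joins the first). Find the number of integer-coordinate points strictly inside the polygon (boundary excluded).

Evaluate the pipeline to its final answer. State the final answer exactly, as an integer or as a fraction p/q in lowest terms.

Stage 1: remainder = value at the root: 6*(29)^3 + 1*(29)^2 + 7*(29)^1 - 3 = (146334) + (841) + (203) + (-3) = 147375; answer 147375
Stage 2: R1 = 147375; w = 5; total draws C(9,3) = 84; favorable C(5,3) = 10; P = 5/42; answer 5/42
Stage 3: R2 = 5/42; threaded value p + q = 47; r = 10; cross terms: (10*-13 - -13*-30)=-520, (-13*-4 - -19*-13)=-195, (-19*40 - -34*-4)=-896, (-34*-30 - 10*40)=620; twice the area = |-991| = 991; area = 991/2; boundary points = 1 + 3 + 1 + 2 = 7; strictly interior points = area - boundary/2 + 1 = 493; answer 493

493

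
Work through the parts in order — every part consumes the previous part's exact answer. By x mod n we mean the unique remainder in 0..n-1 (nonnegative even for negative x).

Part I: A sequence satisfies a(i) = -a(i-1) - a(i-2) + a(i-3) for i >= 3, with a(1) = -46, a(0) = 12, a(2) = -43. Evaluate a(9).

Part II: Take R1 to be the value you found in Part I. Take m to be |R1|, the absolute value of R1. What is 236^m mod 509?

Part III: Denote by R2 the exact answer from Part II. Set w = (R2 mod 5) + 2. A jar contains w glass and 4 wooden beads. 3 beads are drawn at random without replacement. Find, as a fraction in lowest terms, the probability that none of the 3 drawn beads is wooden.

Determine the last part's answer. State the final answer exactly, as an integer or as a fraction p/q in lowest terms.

Part I: a(3) = -1*(-43) - 1*(-46) + 1*(12) = 101; iterating: a(3)=101, a(4)=-104, a(5)=-40, a(6)=245, a(7)=-309, a(8)=24, a(9)=530; answer 530
Part II: R1 = 530; m = 530; squarings mod 509: 236^1=236, 236^2=215, 236^4=415, 236^8=183, 236^16=404, 236^32=336, 236^64=407, 236^128=224, 236^256=294, 236^512=415; 236^530 = 236^2 * 236^16 * 236^512 = 29 (mod 509); answer 29
Part III: R2 = 29; w = 6; total draws C(10,3) = 120; favorable C(6,3) = 20; P = 1/6; answer 1/6

1/6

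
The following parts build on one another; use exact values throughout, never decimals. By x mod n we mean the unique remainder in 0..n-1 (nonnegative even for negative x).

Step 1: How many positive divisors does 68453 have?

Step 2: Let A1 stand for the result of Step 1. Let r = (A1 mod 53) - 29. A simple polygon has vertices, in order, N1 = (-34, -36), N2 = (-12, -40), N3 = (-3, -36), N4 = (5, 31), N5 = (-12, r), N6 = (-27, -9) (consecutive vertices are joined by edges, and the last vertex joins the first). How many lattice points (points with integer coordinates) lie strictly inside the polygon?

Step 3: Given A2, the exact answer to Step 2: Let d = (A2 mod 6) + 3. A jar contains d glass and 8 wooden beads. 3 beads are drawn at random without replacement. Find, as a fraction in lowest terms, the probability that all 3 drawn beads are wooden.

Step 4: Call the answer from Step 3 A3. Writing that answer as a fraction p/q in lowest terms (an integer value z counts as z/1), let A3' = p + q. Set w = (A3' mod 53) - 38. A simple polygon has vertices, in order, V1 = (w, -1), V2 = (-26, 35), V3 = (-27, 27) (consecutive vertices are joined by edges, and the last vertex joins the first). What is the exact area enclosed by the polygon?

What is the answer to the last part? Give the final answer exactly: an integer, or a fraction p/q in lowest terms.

Step 1: 68453 = 7^2 * 11 * 127; number of divisors = (2+1) * (1+1) * (1+1) = 12; answer 12
Step 2: A1 = 12; r = -17; cross terms: (-34*-40 - -12*-36)=928, (-12*-36 - -3*-40)=312, (-3*31 - 5*-36)=87, (5*-17 - -12*31)=287, (-12*-9 - -27*-17)=-351, (-27*-36 - -34*-9)=666; twice the area = |1929| = 1929; area = 1929/2; boundary points = 2 + 1 + 1 + 1 + 1 + 1 = 7; strictly interior points = area - boundary/2 + 1 = 962; answer 962
Step 3: A2 = 962; d = 5; total draws C(13,3) = 286; favorable C(8,3) = 56; P = 28/143; answer 28/143
Step 4: A3 = 28/143; threaded value p + q = 171; w = -26; cross terms: (-26*35 - -26*-1)=-936, (-26*27 - -27*35)=243, (-27*-1 - -26*27)=729; twice the area = |36| = 36; area = 18; answer 18

18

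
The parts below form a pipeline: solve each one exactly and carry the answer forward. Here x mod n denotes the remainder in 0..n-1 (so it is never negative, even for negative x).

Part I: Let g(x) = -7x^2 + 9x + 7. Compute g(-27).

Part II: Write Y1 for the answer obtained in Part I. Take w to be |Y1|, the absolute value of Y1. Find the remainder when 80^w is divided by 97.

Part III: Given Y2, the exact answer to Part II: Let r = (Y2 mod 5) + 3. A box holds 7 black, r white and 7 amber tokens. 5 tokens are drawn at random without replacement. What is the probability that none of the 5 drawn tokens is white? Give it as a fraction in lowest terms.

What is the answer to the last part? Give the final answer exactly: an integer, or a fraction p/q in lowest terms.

1001/7752

Part I: -7*(-27)^2 + 9*(-27)^1 + 7 = (-5103) + (-243) + (7) = -5339; answer -5339
Part II: Y1 = -5339; w = 5339; squarings mod 97: 80^1=80, 80^2=95, 80^4=4, 80^8=16, 80^16=62, 80^32=61, 80^64=35, 80^128=61, 80^256=35, 80^512=61, 80^1024=35, 80^2048=61, 80^4096=35; 80^5339 = 80^1 * 80^2 * 80^8 * 80^16 * 80^64 * 80^128 * 80^1024 * 80^4096 = 38 (mod 97); answer 38
Part III: Y2 = 38; r = 6; total draws C(20,5) = 15504; favorable C(14,5) = 2002; P = 1001/7752; answer 1001/7752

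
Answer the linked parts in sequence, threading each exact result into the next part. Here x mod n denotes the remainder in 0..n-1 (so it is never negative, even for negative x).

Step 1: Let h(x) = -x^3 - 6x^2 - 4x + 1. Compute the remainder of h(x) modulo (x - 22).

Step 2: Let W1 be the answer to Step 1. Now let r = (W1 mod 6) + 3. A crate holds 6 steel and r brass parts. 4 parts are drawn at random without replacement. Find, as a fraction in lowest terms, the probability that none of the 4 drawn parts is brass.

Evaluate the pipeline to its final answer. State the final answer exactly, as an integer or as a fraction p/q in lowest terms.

15/1001

Step 1: remainder = value at the root: -1*(22)^3 - 6*(22)^2 - 4*(22)^1 + 1 = (-10648) + (-2904) + (-88) + (1) = -13639; answer -13639
Step 2: W1 = -13639; r = 8; total draws C(14,4) = 1001; favorable C(6,4) = 15; P = 15/1001; answer 15/1001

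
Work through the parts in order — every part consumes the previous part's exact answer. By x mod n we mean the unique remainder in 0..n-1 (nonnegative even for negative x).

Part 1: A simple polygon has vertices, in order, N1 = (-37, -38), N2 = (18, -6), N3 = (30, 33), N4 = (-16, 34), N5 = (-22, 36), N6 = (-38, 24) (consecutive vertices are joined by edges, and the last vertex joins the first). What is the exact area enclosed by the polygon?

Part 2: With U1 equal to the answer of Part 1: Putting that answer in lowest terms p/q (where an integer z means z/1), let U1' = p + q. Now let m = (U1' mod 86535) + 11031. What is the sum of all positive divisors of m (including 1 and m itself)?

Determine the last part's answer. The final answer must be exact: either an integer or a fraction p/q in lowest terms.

Part 1: cross terms: (-37*-6 - 18*-38)=906, (18*33 - 30*-6)=774, (30*34 - -16*33)=1548, (-16*36 - -22*34)=172, (-22*24 - -38*36)=840, (-38*-38 - -37*24)=2332; twice the area = |6572| = 6572; area = 3286; answer 3286
Part 2: U1 = 3286; threaded value p + q = 3287; m = 14318; 14318 = 2 * 7159; sigma = (1 + 2) * (1 + 7159) = 3 * 7160 = 21480; answer 21480

21480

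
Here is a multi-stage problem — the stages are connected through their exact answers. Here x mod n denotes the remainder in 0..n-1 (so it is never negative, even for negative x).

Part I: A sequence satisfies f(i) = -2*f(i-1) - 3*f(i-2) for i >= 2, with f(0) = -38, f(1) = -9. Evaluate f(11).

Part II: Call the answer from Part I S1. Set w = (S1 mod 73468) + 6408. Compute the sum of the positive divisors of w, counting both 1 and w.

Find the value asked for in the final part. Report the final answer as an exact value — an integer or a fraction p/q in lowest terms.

15048

Part I: f(2) = -2*(-9) - 3*(-38) = 132; iterating: f(2)=132, f(3)=-237, f(4)=78, f(5)=555, f(6)=-1344, f(7)=1023, f(8)=1986, f(9)=-7041, f(10)=8124, f(11)=4875; answer 4875
Part II: S1 = 4875; w = 11283; 11283 = 3 * 3761; sigma = (1 + 3) * (1 + 3761) = 4 * 3762 = 15048; answer 15048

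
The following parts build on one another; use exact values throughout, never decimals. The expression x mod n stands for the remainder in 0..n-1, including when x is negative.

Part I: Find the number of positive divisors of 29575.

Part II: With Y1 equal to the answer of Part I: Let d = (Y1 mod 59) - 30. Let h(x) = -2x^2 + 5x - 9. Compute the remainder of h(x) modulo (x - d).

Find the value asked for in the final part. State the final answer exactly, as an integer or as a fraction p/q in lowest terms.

-357

Part I: 29575 = 5^2 * 7 * 13^2; number of divisors = (2+1) * (1+1) * (2+1) = 18; answer 18
Part II: Y1 = 18; d = -12; remainder = value at the root: -2*(-12)^2 + 5*(-12)^1 - 9 = (-288) + (-60) + (-9) = -357; answer -357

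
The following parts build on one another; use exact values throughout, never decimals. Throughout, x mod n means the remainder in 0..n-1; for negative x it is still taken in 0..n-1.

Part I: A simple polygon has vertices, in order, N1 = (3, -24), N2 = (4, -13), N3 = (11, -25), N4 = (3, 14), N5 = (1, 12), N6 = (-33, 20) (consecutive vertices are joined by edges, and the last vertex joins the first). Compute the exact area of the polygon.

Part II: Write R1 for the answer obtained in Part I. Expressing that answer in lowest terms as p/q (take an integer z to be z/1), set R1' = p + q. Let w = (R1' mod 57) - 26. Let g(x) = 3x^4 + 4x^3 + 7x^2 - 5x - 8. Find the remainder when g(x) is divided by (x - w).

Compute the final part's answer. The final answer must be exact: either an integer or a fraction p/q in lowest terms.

Part I: cross terms: (3*-13 - 4*-24)=57, (4*-25 - 11*-13)=43, (11*14 - 3*-25)=229, (3*12 - 1*14)=22, (1*20 - -33*12)=416, (-33*-24 - 3*20)=732; twice the area = |1499| = 1499; area = 1499/2; answer 1499/2
Part II: R1 = 1499/2; threaded value p + q = 1501; w = -7; remainder = value at the root: 3*(-7)^4 + 4*(-7)^3 + 7*(-7)^2 - 5*(-7)^1 - 8 = (7203) + (-1372) + (343) + (35) + (-8) = 6201; answer 6201

6201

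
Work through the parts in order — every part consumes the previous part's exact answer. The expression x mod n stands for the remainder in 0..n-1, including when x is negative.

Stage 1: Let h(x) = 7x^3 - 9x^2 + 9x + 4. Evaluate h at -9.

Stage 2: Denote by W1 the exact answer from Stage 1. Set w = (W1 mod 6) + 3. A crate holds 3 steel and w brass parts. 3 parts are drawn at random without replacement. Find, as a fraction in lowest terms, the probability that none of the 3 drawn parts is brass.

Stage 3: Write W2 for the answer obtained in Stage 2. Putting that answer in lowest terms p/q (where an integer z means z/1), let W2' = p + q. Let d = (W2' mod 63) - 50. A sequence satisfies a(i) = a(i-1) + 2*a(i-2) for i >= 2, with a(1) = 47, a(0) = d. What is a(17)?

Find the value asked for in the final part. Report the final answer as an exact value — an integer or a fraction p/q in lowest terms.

Stage 1: 7*(-9)^3 - 9*(-9)^2 + 9*(-9)^1 + 4 = (-5103) + (-729) + (-81) + (4) = -5909; answer -5909
Stage 2: W1 = -5909; w = 4; total draws C(7,3) = 35; favorable C(3,3) = 1; P = 1/35; answer 1/35
Stage 3: W2 = 1/35; threaded value p + q = 36; d = -14; a(2) = 1*(47) + 2*(-14) = 19; iterating: a(2)=19, a(3)=113, a(4)=151, a(5)=377, a(6)=679, a(7)=1433, a(8)=2791, a(9)=5657, a(10)=11239, a(11)=22553, a(12)=45031, a(13)=90137, a(14)=180199, a(15)=360473, a(16)=720871, a(17)=1441817; answer 1441817

1441817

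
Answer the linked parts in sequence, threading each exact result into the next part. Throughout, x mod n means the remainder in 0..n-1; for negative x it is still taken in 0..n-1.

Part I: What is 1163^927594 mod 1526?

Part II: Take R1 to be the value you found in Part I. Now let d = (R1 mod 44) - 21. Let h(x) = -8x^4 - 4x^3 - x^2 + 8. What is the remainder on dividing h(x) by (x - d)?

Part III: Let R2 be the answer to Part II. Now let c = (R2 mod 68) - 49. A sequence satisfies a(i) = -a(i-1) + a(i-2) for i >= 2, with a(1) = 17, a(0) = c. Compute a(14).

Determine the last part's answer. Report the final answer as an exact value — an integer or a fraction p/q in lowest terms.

Part I: squarings mod 1526: 1163^1=1163, 1163^2=533, 1163^4=253, 1163^8=1443, 1163^16=785, 1163^32=1247, 1163^64=15, 1163^128=225, 1163^256=267, 1163^512=1093, 1163^1024=1317, 1163^2048=953, 1163^4096=239, 1163^8192=659, 1163^16384=897, 1163^32768=407, 1163^65536=841, 1163^131072=743, 1163^262144=1163, 1163^524288=533; 1163^927594 = 1163^2 * 1163^8 * 1163^32 * 1163^64 * 1163^256 * 1163^512 * 1163^1024 * 1163^8192 * 1163^131072 * 1163^262144 * 1163^524288 = 1135 (mod 1526); answer 1135
Part II: R1 = 1135; d = 14; remainder = value at the root: -8*(14)^4 - 4*(14)^3 - 1*(14)^2 + 8 = (-307328) + (-10976) + (-196) + (8) = -318492; answer -318492
Part III: R2 = -318492; c = -29; a(2) = -1*(17) + 1*(-29) = -46; iterating: a(2)=-46, a(3)=63, a(4)=-109, a(5)=172, a(6)=-281, a(7)=453, a(8)=-734, a(9)=1187, a(10)=-1921, a(11)=3108, a(12)=-5029, a(13)=8137, a(14)=-13166; answer -13166

-13166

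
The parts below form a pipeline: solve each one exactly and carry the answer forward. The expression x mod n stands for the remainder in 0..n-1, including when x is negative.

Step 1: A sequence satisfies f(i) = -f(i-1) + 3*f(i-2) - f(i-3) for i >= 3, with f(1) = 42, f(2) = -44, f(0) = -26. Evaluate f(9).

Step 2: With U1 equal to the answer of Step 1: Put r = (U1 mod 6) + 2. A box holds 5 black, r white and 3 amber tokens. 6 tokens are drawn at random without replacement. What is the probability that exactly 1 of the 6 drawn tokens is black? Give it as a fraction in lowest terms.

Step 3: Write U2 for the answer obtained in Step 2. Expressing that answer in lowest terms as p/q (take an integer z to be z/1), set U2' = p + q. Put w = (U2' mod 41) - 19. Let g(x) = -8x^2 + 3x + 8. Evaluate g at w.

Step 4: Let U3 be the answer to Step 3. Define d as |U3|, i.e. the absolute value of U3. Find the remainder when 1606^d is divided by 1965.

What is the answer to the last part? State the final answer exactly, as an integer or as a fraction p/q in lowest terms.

631

Step 1: f(3) = -1*(-44) + 3*(42) - 1*(-26) = 196; iterating: f(3)=196, f(4)=-370, f(5)=1002, f(6)=-2308, f(7)=5684, f(8)=-13610, f(9)=32970; answer 32970
Step 2: U1 = 32970; r = 2; total draws C(10,6) = 210; favorable C(5,1)*C(5,5) = 5; P = 1/42; answer 1/42
Step 3: U2 = 1/42; threaded value p + q = 43; w = -17; -8*(-17)^2 + 3*(-17)^1 + 8 = (-2312) + (-51) + (8) = -2355; answer -2355
Step 4: U3 = -2355; d = 2355; squarings mod 1965: 1606^1=1606, 1606^2=1156, 1606^4=136, 1606^8=811, 1606^16=1411, 1606^32=376, 1606^64=1861, 1606^128=991, 1606^256=1546, 1606^512=676, 1606^1024=1096, 1606^2048=601; 1606^2355 = 1606^1 * 1606^2 * 1606^16 * 1606^32 * 1606^256 * 1606^2048 = 631 (mod 1965); answer 631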